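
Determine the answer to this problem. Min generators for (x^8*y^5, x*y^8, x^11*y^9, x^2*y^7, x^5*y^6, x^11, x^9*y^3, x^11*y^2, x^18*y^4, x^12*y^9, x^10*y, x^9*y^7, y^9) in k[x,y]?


Remove redundant (divisible by others).
x^12*y^9 redundant.
x^9*y^7 redundant.
x^11*y^9 redundant.
x^18*y^4 redundant.
x^11*y^2 redundant.
Min: x^11, x^10*y, x^9*y^3, x^8*y^5, x^5*y^6, x^2*y^7, x*y^8, y^9
Count=8


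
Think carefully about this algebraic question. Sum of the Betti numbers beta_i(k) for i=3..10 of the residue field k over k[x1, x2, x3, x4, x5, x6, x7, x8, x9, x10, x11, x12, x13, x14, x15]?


Koszul resolution: beta_i(k)=C(n,i), n=15
C(15,3)=455, C(15,4)=1365, C(15,5)=3003, C(15,6)=5005, C(15,7)=6435, C(15,8)=6435, C(15,9)=5005, C(15,10)=3003
Sum=30706


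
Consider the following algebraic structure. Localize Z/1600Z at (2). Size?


2-primary part: 1600=2^6*25
Size=2^6=64


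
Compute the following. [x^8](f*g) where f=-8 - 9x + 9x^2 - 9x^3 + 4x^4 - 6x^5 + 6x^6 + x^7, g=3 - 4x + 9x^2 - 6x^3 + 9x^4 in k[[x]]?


[x^8] = sum a_i*b_j, i+j=8
  4*9=36
  -6*-6=36
  6*9=54
  1*-4=-4
Sum=122


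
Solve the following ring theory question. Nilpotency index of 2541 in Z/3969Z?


2541^k mod 3969:
k=1: 2541
k=2: 3087
k=3: 1323
k=4: 0
First zero at k = 4


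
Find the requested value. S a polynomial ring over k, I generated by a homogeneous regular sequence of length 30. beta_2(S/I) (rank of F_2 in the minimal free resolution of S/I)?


Regular sequence => Koszul complex is the minimal free resolution.
Syz_1 minimally generated by Koszul relations f_i*e_j - f_j*e_i (i<j): mu(Syz_1) = beta_2 = C(m,2) = m(m-1)/2
m=30
30*29/2 = 435


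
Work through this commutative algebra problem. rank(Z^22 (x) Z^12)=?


rank(M(x)N) = rank(M)*rank(N)
22*12 = 264


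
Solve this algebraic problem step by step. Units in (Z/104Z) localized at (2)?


Local ring = Z/8Z.
phi(8) = 2^2*(2-1) = 4


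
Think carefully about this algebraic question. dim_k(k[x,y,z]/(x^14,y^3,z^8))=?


Basis: x^iy^jz^k, i<14,j<3,k<8
14*3*8=336


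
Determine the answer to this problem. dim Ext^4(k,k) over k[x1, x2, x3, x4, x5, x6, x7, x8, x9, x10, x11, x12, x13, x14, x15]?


C(n,i)=C(15,4)=1365


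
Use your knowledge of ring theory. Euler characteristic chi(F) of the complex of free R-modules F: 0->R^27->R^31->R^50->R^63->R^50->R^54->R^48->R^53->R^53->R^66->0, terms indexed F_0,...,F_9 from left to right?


chi = sum (-1)^i * rank:
(-1)^0*27=27
(-1)^1*31=-31
(-1)^2*50=50
(-1)^3*63=-63
(-1)^4*50=50
(-1)^5*54=-54
(-1)^6*48=48
(-1)^7*53=-53
(-1)^8*53=53
(-1)^9*66=-66
chi=-39


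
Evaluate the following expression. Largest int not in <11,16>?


gcd(11,16)=1 => F=ab-a-b=11*16-11-16=176-27=149


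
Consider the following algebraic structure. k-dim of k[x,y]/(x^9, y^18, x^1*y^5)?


k[x,y]/I, I = (x^9, y^18, x^1*y^5)
Rect: 9x18=162. Corner: (9-1)x(18-5)=104.
dim = 162-104 = 58


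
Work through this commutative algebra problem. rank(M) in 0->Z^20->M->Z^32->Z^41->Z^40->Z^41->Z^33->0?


Alt sum=0:
(-1)^0*20 + (-1)^1*? + (-1)^2*32 + (-1)^3*41 + (-1)^4*40 + (-1)^5*41 + (-1)^6*33=0
rank(M)=43


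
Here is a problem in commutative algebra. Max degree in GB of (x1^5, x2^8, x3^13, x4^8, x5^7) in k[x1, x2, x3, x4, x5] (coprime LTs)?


Pure powers, coprime LTs => already GB.
Degrees: 5, 8, 13, 8, 7
Max=13


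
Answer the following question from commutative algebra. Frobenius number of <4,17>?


gcd(4,17)=1 => F=ab-a-b=4*17-4-17=68-21=47


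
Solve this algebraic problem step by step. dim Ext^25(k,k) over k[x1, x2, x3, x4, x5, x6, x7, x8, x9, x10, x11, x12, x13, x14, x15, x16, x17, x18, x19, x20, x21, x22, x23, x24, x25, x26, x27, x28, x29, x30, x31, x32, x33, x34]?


C(n,i)=C(34,25)=52451256


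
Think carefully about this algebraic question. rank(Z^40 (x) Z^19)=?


rank(M(x)N) = rank(M)*rank(N)
40*19 = 760


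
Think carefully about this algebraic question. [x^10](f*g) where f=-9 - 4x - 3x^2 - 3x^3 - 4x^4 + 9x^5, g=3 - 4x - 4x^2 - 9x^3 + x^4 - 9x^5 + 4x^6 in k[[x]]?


[x^10] = sum a_i*b_j, i+j=10
  -4*4=-16
  9*-9=-81
Sum=-97


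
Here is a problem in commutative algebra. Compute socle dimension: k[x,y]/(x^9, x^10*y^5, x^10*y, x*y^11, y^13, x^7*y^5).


Socle = ann(m) = span of standard monomials u with x*u, y*u in I (staircase corners).
Redundant generators: x^10*y, x^10*y^5
Minimal generators: x^9, x^7*y^5, x*y^11, y^13
Corners: y^12, x^6y^10, x^8y^4
Socle dim=3


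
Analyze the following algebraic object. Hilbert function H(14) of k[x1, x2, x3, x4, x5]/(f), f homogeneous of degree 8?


C(18,4)-C(10,4)=3060-210=2850


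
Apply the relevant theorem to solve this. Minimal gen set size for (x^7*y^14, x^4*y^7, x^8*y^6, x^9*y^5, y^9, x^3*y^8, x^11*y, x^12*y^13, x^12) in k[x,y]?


Remove redundant (divisible by others).
x^7*y^14 redundant.
x^12*y^13 redundant.
Min: x^12, x^11*y, x^9*y^5, x^8*y^6, x^4*y^7, x^3*y^8, y^9
Count=7


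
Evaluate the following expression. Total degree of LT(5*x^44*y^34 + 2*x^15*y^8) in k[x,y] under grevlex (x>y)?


LT: 5*x^44*y^34
deg_x=44, deg_y=34
Total=44+34=78


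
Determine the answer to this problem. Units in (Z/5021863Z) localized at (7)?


Local ring = Z/343Z.
phi(343) = 7^2*(7-1) = 294


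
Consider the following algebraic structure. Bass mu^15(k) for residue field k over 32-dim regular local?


C(n,i)=C(32,15)=565722720


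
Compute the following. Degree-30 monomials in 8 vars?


C(d+n-1,n-1)=C(37,7)=10295472


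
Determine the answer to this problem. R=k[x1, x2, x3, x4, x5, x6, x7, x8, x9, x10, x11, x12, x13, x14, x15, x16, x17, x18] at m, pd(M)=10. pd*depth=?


pd+depth=18
depth=18-10=8
pd*depth=10*8=80


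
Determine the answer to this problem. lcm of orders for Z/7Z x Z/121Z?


Exponent = lcm of the cyclic orders; pairwise coprime => product.
7^1*11^2=7*121=847


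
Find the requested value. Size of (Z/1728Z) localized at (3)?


3-primary part: 1728=3^3*64
Size=3^3=27


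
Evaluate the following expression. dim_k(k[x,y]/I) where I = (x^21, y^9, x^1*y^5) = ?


k[x,y]/I, I = (x^21, y^9, x^1*y^5)
Rect: 21x9=189. Corner: (21-1)x(9-5)=80.
dim = 189-80 = 109


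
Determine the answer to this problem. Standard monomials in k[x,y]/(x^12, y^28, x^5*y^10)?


k[x,y]/I, I = (x^12, y^28, x^5*y^10)
Rect: 12x28=336. Corner: (12-5)x(28-10)=126.
dim = 336-126 = 210


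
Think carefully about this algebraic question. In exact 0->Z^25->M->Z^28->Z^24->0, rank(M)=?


Alt sum=0:
(-1)^0*25 + (-1)^1*? + (-1)^2*28 + (-1)^3*24=0
rank(M)=29


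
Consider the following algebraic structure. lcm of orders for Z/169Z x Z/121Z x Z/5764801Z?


Exponent = lcm of the cyclic orders; pairwise coprime => product.
13^2*11^2*7^8=169*121*5764801=117884415649


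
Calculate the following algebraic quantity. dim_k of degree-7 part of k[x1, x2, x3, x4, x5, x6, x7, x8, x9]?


C(d+n-1,n-1)=C(15,8)=6435


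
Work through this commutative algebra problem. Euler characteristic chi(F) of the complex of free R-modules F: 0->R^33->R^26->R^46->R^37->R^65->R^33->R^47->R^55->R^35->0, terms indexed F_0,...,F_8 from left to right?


chi = sum (-1)^i * rank:
(-1)^0*33=33
(-1)^1*26=-26
(-1)^2*46=46
(-1)^3*37=-37
(-1)^4*65=65
(-1)^5*33=-33
(-1)^6*47=47
(-1)^7*55=-55
(-1)^8*35=35
chi=75


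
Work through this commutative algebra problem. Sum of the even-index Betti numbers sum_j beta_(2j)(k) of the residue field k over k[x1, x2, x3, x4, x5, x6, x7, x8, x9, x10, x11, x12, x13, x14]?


Koszul resolution: beta_i(k)=C(n,i), n=14
sum_even C(14,i) = 2^(n-1) = 2^13 = 8192


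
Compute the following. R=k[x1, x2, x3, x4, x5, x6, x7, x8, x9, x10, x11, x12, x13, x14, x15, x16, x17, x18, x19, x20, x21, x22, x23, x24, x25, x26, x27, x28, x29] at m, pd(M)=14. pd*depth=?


pd+depth=29
depth=29-14=15
pd*depth=14*15=210


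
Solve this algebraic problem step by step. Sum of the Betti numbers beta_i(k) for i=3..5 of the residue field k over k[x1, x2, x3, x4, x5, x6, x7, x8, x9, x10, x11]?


Koszul resolution: beta_i(k)=C(n,i), n=11
C(11,3)=165, C(11,4)=330, C(11,5)=462
Sum=957


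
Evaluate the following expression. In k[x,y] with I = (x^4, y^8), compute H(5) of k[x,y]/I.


k[x,y], I = (x^4, y^8), d = 5
Need i < 4 and d-i < 8.
Range: 0 <= i <= 3.
H(5) = 4


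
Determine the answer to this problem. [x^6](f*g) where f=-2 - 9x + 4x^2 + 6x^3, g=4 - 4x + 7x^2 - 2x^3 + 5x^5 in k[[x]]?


[x^6] = sum a_i*b_j, i+j=6
  -9*5=-45
  6*-2=-12
Sum=-57


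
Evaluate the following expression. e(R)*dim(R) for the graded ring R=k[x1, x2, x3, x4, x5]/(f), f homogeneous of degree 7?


e(R)=deg(f)=7, dim(R)=5-1=4
e*dim=7*4=28


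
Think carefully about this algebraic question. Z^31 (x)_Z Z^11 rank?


rank(M(x)N) = rank(M)*rank(N)
31*11 = 341


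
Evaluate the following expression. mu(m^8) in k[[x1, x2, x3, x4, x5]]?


C(n+d-1,d)=C(12,8)=495


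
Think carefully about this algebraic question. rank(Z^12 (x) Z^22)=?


rank(M(x)N) = rank(M)*rank(N)
12*22 = 264


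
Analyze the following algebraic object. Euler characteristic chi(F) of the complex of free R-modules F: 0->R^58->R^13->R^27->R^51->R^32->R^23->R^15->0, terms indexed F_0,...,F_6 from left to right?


chi = sum (-1)^i * rank:
(-1)^0*58=58
(-1)^1*13=-13
(-1)^2*27=27
(-1)^3*51=-51
(-1)^4*32=32
(-1)^5*23=-23
(-1)^6*15=15
chi=45


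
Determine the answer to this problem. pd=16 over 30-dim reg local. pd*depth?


pd+depth=30
depth=30-16=14
pd*depth=16*14=224


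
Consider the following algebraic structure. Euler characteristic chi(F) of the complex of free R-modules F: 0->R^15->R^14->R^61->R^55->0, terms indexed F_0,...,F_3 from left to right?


chi = sum (-1)^i * rank:
(-1)^0*15=15
(-1)^1*14=-14
(-1)^2*61=61
(-1)^3*55=-55
chi=7


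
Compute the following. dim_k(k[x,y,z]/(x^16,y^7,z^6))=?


Basis: x^iy^jz^k, i<16,j<7,k<6
16*7*6=672


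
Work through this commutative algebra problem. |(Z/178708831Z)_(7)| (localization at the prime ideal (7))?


7-primary part: 178708831=7^8*31
Size=7^8=5764801


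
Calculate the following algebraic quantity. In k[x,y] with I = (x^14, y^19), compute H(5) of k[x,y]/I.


k[x,y], I = (x^14, y^19), d = 5
Need i < 14 and d-i < 19.
Range: 0 <= i <= 5.
H(5) = 6


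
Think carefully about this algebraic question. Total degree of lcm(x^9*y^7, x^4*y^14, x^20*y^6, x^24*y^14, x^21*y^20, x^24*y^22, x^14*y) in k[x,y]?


lcm = componentwise max:
x: max(9,4,20,24,21,24,14)=24
y: max(7,14,6,14,20,22,1)=22
Total=24+22=46


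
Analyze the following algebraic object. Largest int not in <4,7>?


gcd(4,7)=1 => F=ab-a-b=4*7-4-7=28-11=17


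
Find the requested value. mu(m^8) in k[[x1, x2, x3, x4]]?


C(n+d-1,d)=C(11,8)=165


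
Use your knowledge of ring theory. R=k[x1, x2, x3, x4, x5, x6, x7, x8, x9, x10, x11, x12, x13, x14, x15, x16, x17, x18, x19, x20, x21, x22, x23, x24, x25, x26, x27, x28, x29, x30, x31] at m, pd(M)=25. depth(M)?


pd+depth=depth(R)=31
depth=31-25=6


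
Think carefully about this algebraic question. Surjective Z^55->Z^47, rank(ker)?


rank(ker) = 55-47 = 8


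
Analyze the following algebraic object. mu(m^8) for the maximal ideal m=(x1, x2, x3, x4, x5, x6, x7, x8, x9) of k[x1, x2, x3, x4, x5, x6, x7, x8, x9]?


Graded Nakayama: mu(m^d) = dim_k (m^d/m^(d+1)) = #degree-8 monomials in 9 vars
C(n+d-1,d)=C(16,8)=12870


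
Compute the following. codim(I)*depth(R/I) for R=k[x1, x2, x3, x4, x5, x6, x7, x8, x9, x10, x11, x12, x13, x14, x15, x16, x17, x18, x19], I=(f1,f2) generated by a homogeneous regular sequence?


codim=2, depth=dim(R/I)=19-2=17
Product=2*17=34


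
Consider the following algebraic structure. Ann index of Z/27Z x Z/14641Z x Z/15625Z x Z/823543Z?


Exponent = lcm of the cyclic orders; pairwise coprime => product.
3^3*11^4*5^6*7^7=27*14641*15625*823543=5086754885953125


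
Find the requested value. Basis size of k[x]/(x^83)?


Basis: 1,x,...,x^82
dim=83


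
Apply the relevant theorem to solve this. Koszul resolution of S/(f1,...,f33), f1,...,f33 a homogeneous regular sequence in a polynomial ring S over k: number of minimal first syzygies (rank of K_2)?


Regular sequence => Koszul complex is the minimal free resolution.
Syz_1 minimally generated by Koszul relations f_i*e_j - f_j*e_i (i<j): mu(Syz_1) = beta_2 = C(m,2) = m(m-1)/2
m=33
33*32/2 = 528


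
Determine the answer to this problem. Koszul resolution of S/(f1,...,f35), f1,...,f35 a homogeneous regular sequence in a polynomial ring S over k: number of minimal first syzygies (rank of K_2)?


Regular sequence => Koszul complex is the minimal free resolution.
Syz_1 minimally generated by Koszul relations f_i*e_j - f_j*e_i (i<j): mu(Syz_1) = beta_2 = C(m,2) = m(m-1)/2
m=35
35*34/2 = 595


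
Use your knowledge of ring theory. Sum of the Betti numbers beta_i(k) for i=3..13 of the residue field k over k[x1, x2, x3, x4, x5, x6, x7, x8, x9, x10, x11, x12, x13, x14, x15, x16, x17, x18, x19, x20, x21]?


Koszul resolution: beta_i(k)=C(n,i), n=21
C(21,3)=1330, C(21,4)=5985, C(21,5)=20349, C(21,6)=54264, C(21,7)=116280, C(21,8)=203490, C(21,9)=293930, C(21,10)=352716, C(21,11)=352716, C(21,12)=293930, C(21,13)=203490
Sum=1898480


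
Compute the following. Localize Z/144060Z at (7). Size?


7-primary part: 144060=7^4*60
Size=7^4=2401


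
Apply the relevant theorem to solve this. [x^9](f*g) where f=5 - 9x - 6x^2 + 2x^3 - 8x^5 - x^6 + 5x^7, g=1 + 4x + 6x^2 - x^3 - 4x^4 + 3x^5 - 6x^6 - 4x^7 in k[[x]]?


[x^9] = sum a_i*b_j, i+j=9
  -6*-4=24
  2*-6=-12
  -8*-4=32
  -1*-1=1
  5*6=30
Sum=75


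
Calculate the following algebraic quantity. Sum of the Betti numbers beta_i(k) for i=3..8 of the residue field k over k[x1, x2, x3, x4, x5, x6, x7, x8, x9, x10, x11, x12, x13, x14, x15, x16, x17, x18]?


Koszul resolution: beta_i(k)=C(n,i), n=18
C(18,3)=816, C(18,4)=3060, C(18,5)=8568, C(18,6)=18564, C(18,7)=31824, C(18,8)=43758
Sum=106590


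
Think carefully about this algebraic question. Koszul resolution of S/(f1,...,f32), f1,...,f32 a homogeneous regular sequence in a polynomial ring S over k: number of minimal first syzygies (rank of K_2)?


Regular sequence => Koszul complex is the minimal free resolution.
Syz_1 minimally generated by Koszul relations f_i*e_j - f_j*e_i (i<j): mu(Syz_1) = beta_2 = C(m,2) = m(m-1)/2
m=32
32*31/2 = 496


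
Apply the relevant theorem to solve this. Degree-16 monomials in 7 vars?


C(d+n-1,n-1)=C(22,6)=74613


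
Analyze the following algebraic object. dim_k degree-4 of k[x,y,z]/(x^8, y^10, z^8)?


Need i<8, j<10, k<8 with i+j+k=4.
For each i, j ranges over max(0,4-i-7)..min(9,4-i):
  i=0: j in [0,4] -> 5
  i=1: j in [0,3] -> 4
  i=2: j in [0,2] -> 3
  i=3: j in [0,1] -> 2
  i=4: j in [0,0] -> 1
H(4) = 5+4+3+2+1 = 15


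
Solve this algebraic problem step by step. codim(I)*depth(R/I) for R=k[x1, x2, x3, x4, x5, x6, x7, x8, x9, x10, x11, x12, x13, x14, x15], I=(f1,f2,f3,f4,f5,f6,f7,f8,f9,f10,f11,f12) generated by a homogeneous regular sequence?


codim=12, depth=dim(R/I)=15-12=3
Product=12*3=36


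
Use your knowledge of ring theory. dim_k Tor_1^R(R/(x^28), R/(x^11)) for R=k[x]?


Tor_1(R/I,R/J)=(I cap J)/IJ=(x^28)/(x^39)
dim=39-28=min(28,11)=11


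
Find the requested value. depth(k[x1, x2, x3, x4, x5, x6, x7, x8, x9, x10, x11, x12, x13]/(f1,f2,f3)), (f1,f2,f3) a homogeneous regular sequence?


depth(R)=13
depth(R/I)=13-3=10


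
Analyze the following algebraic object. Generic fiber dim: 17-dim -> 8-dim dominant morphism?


dim(fiber)=dim(X)-dim(Y)=17-8=9


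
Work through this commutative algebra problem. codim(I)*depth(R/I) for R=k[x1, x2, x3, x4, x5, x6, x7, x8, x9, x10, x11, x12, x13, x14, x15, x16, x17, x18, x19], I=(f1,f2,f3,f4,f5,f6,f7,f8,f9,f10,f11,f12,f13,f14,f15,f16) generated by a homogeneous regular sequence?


codim=16, depth=dim(R/I)=19-16=3
Product=16*3=48


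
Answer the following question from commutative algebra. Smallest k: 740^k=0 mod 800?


740^k mod 800:
k=1: 740
k=2: 400
k=3: 0
First zero at k = 3


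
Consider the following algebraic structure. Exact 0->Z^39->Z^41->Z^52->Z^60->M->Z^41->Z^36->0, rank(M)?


Alt sum=0:
(-1)^0*39 + (-1)^1*41 + (-1)^2*52 + (-1)^3*60 + (-1)^4*? + (-1)^5*41 + (-1)^6*36=0
rank(M)=15


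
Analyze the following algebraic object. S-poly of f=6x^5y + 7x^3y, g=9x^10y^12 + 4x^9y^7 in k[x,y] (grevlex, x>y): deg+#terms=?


LT(f)=6x^5y, LT(g)=9x^10y^12
lcm(LM)=x^10y^12
S(f,g) (scaled by 54 to clear denominators) = 9x^5y^11*f - 6*g = 63x^8y^12 - 24x^9y^7
2 terms, deg 20.
20+2=22


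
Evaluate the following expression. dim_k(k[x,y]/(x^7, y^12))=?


Basis: x^i*y^j, i<7, j<12
7*12=84


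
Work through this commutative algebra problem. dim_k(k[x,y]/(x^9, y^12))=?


Basis: x^i*y^j, i<9, j<12
9*12=108


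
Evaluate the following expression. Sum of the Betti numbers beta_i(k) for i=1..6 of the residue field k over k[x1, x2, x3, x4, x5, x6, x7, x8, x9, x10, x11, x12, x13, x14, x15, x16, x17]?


Koszul resolution: beta_i(k)=C(n,i), n=17
C(17,1)=17, C(17,2)=136, C(17,3)=680, C(17,4)=2380, C(17,5)=6188, C(17,6)=12376
Sum=21777


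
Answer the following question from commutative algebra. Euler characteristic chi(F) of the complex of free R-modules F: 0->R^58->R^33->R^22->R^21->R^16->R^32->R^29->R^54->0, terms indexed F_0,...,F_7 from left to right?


chi = sum (-1)^i * rank:
(-1)^0*58=58
(-1)^1*33=-33
(-1)^2*22=22
(-1)^3*21=-21
(-1)^4*16=16
(-1)^5*32=-32
(-1)^6*29=29
(-1)^7*54=-54
chi=-15


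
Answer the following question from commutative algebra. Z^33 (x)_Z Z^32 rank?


rank(M(x)N) = rank(M)*rank(N)
33*32 = 1056


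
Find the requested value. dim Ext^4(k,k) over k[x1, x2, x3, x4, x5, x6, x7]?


C(n,i)=C(7,4)=35


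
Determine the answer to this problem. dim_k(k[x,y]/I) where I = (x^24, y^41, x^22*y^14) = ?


k[x,y]/I, I = (x^24, y^41, x^22*y^14)
Rect: 24x41=984. Corner: (24-22)x(41-14)=54.
dim = 984-54 = 930


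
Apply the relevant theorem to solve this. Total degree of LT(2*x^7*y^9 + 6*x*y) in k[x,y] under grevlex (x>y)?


LT: 2*x^7*y^9
deg_x=7, deg_y=9
Total=7+9=16


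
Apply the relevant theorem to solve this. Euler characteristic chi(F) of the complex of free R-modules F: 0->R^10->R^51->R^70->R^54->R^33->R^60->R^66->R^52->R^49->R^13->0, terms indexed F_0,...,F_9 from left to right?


chi = sum (-1)^i * rank:
(-1)^0*10=10
(-1)^1*51=-51
(-1)^2*70=70
(-1)^3*54=-54
(-1)^4*33=33
(-1)^5*60=-60
(-1)^6*66=66
(-1)^7*52=-52
(-1)^8*49=49
(-1)^9*13=-13
chi=-2


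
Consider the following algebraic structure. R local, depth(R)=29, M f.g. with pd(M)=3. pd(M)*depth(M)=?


pd+depth=29
depth=29-3=26
pd*depth=3*26=78


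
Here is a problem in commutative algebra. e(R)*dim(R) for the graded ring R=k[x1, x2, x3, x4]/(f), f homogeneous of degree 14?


e(R)=deg(f)=14, dim(R)=4-1=3
e*dim=14*3=42


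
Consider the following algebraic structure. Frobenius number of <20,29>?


gcd(20,29)=1 => F=ab-a-b=20*29-20-29=580-49=531


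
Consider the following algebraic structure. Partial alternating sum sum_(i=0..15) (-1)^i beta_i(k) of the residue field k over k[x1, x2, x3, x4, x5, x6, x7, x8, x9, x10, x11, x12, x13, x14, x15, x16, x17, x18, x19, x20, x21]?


Koszul resolution: beta_i(k)=C(n,i), n=21
sum_(i=0..p) (-1)^i C(n,i) = (-1)^p C(n-1,p)
(-1)^15*C(20,15) = (-1)^15*15504 = -15504


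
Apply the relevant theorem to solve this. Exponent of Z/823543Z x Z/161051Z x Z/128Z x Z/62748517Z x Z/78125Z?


Exponent = lcm of the cyclic orders; pairwise coprime => product.
7^7*11^5*2^7*13^7*5^7=823543*161051*128*62748517*78125=83224878928514132810000000


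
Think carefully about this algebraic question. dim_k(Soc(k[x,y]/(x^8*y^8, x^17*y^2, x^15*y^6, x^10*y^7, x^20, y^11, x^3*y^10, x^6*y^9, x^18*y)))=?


Socle = ann(m) = span of standard monomials u with x*u, y*u in I (staircase corners).
Minimal generators: x^20, x^18*y, x^17*y^2, x^15*y^6, x^10*y^7, x^8*y^8, x^6*y^9, x^3*y^10, y^11
Corners: x^2y^10, x^5y^9, x^7y^8, x^9y^7, x^14y^6, x^16y^5, x^17y, x^19
Socle dim=8


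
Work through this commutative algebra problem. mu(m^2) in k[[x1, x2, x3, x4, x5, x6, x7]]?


C(n+d-1,d)=C(8,2)=28


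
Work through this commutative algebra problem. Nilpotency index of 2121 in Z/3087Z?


2121^k mod 3087:
k=1: 2121
k=2: 882
k=3: 0
First zero at k = 3


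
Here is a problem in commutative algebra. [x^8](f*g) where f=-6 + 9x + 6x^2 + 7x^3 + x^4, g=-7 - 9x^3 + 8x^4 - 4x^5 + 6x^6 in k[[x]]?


[x^8] = sum a_i*b_j, i+j=8
  6*6=36
  7*-4=-28
  1*8=8
Sum=16


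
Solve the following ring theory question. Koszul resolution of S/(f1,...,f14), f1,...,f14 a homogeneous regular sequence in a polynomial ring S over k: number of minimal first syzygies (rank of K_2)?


Regular sequence => Koszul complex is the minimal free resolution.
Syz_1 minimally generated by Koszul relations f_i*e_j - f_j*e_i (i<j): mu(Syz_1) = beta_2 = C(m,2) = m(m-1)/2
m=14
14*13/2 = 91


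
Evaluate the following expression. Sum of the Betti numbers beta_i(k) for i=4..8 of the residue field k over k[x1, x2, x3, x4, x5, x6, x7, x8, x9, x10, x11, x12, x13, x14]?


Koszul resolution: beta_i(k)=C(n,i), n=14
C(14,4)=1001, C(14,5)=2002, C(14,6)=3003, C(14,7)=3432, C(14,8)=3003
Sum=12441


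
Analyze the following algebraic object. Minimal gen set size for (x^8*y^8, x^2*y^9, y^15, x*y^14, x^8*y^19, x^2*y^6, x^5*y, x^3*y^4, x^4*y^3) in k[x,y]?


Remove redundant (divisible by others).
x^8*y^8 redundant.
x^8*y^19 redundant.
x^2*y^9 redundant.
Min: x^5*y, x^4*y^3, x^3*y^4, x^2*y^6, x*y^14, y^15
Count=6


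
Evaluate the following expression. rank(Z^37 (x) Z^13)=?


rank(M(x)N) = rank(M)*rank(N)
37*13 = 481


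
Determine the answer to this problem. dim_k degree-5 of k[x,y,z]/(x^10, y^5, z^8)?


Need i<10, j<5, k<8 with i+j+k=5.
For each i, j ranges over max(0,5-i-7)..min(4,5-i):
  i=0: j in [0,4] -> 5
  i=1: j in [0,4] -> 5
  i=2: j in [0,3] -> 4
  i=3: j in [0,2] -> 3
  i=4: j in [0,1] -> 2
  i=5: j in [0,0] -> 1
H(5) = 5+5+4+3+2+1 = 20


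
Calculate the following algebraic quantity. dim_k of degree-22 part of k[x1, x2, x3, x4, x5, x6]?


C(d+n-1,n-1)=C(27,5)=80730


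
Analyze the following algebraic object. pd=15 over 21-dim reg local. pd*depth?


pd+depth=21
depth=21-15=6
pd*depth=15*6=90


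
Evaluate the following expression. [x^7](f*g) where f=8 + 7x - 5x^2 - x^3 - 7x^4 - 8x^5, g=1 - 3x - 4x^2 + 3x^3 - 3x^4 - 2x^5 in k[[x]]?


[x^7] = sum a_i*b_j, i+j=7
  -5*-2=10
  -1*-3=3
  -7*3=-21
  -8*-4=32
Sum=24


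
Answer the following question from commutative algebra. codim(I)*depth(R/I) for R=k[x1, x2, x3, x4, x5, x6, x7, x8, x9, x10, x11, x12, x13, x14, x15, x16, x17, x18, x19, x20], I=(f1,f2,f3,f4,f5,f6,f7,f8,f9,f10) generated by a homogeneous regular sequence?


codim=10, depth=dim(R/I)=20-10=10
Product=10*10=100


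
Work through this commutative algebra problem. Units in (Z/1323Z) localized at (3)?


Local ring = Z/27Z.
phi(27) = 3^2*(3-1) = 18


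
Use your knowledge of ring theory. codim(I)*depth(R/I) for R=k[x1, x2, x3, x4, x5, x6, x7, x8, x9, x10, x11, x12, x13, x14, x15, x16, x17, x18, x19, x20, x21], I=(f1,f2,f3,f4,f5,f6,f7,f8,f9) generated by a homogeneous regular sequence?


codim=9, depth=dim(R/I)=21-9=12
Product=9*12=108


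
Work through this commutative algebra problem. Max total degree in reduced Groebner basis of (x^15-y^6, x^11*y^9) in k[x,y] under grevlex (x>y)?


LT(f1)=x^15, LT(f2)=x^11y^9, lcm=x^15y^9
S(f1,f2) = y^9*f1 - x^4*f2 = -y^15
Reduced GB = {f1, f2, y^15}; degrees 15, 20, 15
Max = 20


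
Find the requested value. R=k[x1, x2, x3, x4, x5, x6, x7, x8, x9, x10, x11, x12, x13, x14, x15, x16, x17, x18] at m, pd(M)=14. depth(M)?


pd+depth=depth(R)=18
depth=18-14=4


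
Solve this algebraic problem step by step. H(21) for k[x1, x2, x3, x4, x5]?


C(d+n-1,n-1)=C(25,4)=12650


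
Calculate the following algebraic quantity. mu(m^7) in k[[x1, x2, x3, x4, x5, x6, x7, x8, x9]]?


C(n+d-1,d)=C(15,7)=6435


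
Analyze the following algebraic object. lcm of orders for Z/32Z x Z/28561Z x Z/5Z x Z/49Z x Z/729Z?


Exponent = lcm of the cyclic orders; pairwise coprime => product.
2^5*13^4*5^1*7^2*3^6=32*28561*5*49*729=163236396960


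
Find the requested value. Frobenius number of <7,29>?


gcd(7,29)=1 => F=ab-a-b=7*29-7-29=203-36=167


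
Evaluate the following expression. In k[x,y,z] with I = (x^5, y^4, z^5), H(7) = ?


Need i<5, j<4, k<5 with i+j+k=7.
For each i, j ranges over max(0,7-i-4)..min(3,7-i):
  i=0: j in [3,3] -> 1
  i=1: j in [2,3] -> 2
  i=2: j in [1,3] -> 3
  i=3: j in [0,3] -> 4
  i=4: j in [0,3] -> 4
H(7) = 1+2+3+4+4 = 14


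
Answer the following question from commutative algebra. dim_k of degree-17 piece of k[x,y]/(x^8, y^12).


k[x,y], I = (x^8, y^12), d = 17
Need i < 8 and d-i < 12.
Range: 6 <= i <= 7.
H(17) = 2


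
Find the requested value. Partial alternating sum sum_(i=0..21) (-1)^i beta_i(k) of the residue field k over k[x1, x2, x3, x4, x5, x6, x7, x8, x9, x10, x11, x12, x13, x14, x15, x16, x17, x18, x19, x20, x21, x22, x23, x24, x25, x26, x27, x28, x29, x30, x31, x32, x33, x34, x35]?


Koszul resolution: beta_i(k)=C(n,i), n=35
sum_(i=0..p) (-1)^i C(n,i) = (-1)^p C(n-1,p)
(-1)^21*C(34,21) = (-1)^21*927983760 = -927983760


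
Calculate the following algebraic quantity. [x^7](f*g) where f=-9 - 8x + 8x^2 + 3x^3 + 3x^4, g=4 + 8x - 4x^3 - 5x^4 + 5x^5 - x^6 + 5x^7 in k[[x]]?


[x^7] = sum a_i*b_j, i+j=7
  -9*5=-45
  -8*-1=8
  8*5=40
  3*-5=-15
  3*-4=-12
Sum=-24


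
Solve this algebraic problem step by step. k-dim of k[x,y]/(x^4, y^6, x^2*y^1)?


k[x,y]/I, I = (x^4, y^6, x^2*y^1)
Rect: 4x6=24. Corner: (4-2)x(6-1)=10.
dim = 24-10 = 14


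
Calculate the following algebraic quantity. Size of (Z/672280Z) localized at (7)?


7-primary part: 672280=7^5*40
Size=7^5=16807


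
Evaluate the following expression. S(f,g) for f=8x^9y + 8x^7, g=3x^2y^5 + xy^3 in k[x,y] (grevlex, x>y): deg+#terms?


LT(f)=8x^9y, LT(g)=3x^2y^5
lcm(LM)=x^9y^5
S(f,g) (scaled by 24 to clear denominators) = 3y^4*f - 8x^7*g = -8x^8y^3 + 24x^7y^4
2 terms, deg 11.
11+2=13


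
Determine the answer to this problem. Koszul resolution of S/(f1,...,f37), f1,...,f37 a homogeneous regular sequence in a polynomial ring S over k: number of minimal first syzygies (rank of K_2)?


Regular sequence => Koszul complex is the minimal free resolution.
Syz_1 minimally generated by Koszul relations f_i*e_j - f_j*e_i (i<j): mu(Syz_1) = beta_2 = C(m,2) = m(m-1)/2
m=37
37*36/2 = 666


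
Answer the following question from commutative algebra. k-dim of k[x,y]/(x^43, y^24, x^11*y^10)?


k[x,y]/I, I = (x^43, y^24, x^11*y^10)
Rect: 43x24=1032. Corner: (43-11)x(24-10)=448.
dim = 1032-448 = 584


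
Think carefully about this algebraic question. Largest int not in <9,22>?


gcd(9,22)=1 => F=ab-a-b=9*22-9-22=198-31=167


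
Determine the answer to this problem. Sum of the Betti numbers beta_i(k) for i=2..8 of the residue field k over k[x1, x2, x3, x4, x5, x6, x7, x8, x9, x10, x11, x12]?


Koszul resolution: beta_i(k)=C(n,i), n=12
C(12,2)=66, C(12,3)=220, C(12,4)=495, C(12,5)=792, C(12,6)=924, C(12,7)=792, C(12,8)=495
Sum=3784


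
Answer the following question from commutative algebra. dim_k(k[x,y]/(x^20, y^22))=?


Basis: x^i*y^j, i<20, j<22
20*22=440


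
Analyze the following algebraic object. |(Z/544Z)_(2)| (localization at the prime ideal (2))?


2-primary part: 544=2^5*17
Size=2^5=32


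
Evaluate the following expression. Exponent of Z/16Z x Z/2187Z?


Exponent = lcm of the cyclic orders; pairwise coprime => product.
2^4*3^7=16*2187=34992


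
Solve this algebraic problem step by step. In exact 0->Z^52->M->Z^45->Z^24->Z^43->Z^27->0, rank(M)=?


Alt sum=0:
(-1)^0*52 + (-1)^1*? + (-1)^2*45 + (-1)^3*24 + (-1)^4*43 + (-1)^5*27=0
rank(M)=89


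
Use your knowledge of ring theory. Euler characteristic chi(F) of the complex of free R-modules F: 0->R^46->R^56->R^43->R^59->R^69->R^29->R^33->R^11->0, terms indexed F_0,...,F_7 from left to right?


chi = sum (-1)^i * rank:
(-1)^0*46=46
(-1)^1*56=-56
(-1)^2*43=43
(-1)^3*59=-59
(-1)^4*69=69
(-1)^5*29=-29
(-1)^6*33=33
(-1)^7*11=-11
chi=36


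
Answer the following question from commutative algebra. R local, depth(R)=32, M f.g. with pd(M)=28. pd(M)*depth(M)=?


pd+depth=32
depth=32-28=4
pd*depth=28*4=112


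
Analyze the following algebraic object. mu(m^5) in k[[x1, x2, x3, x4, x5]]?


C(n+d-1,d)=C(9,5)=126


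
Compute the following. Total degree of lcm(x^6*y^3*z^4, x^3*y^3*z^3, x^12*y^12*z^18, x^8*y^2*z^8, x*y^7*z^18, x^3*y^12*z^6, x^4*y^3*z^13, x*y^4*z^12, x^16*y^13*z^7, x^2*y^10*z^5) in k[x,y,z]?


lcm = componentwise max:
x: max(6,3,12,8,1,3,4,1,16,2)=16
y: max(3,3,12,2,7,12,3,4,13,10)=13
z: max(4,3,18,8,18,6,13,12,7,5)=18
Total=16+13+18=47


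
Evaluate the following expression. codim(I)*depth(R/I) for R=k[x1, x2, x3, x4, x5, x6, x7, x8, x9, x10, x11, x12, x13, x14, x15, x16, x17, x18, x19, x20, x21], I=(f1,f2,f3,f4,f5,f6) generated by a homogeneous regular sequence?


codim=6, depth=dim(R/I)=21-6=15
Product=6*15=90


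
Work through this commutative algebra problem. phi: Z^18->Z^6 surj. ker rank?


rank(ker) = 18-6 = 12


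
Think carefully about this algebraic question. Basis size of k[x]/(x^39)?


Basis: 1,x,...,x^38
dim=39


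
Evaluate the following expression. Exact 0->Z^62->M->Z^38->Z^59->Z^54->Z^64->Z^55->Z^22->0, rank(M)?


Alt sum=0:
(-1)^0*62 + (-1)^1*? + (-1)^2*38 + (-1)^3*59 + (-1)^4*54 + (-1)^5*64 + (-1)^6*55 + (-1)^7*22=0
rank(M)=64


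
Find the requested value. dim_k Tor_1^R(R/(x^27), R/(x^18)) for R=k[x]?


Tor_1(R/I,R/J)=(I cap J)/IJ=(x^27)/(x^45)
dim=45-27=min(27,18)=18


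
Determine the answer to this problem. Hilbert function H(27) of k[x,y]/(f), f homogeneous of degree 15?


H(t)=d for t>=d-1.
d=15, t=27
H(27)=15


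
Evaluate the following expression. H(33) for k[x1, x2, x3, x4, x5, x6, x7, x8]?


C(d+n-1,n-1)=C(40,7)=18643560


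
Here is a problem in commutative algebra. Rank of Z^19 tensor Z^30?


rank(M(x)N) = rank(M)*rank(N)
19*30 = 570


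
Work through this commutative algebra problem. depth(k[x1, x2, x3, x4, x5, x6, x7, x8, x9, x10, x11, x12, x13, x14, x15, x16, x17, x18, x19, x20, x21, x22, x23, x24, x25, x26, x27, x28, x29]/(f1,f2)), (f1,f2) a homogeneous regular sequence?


depth(R)=29
depth(R/I)=29-2=27


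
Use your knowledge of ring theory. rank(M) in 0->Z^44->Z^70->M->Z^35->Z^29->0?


Alt sum=0:
(-1)^0*44 + (-1)^1*70 + (-1)^2*? + (-1)^3*35 + (-1)^4*29=0
rank(M)=32


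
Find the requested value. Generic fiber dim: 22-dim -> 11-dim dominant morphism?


dim(fiber)=dim(X)-dim(Y)=22-11=11


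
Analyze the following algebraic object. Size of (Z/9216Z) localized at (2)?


2-primary part: 9216=2^10*9
Size=2^10=1024


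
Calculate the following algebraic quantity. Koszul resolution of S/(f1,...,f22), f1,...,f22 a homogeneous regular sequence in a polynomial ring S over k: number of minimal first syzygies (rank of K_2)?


Regular sequence => Koszul complex is the minimal free resolution.
Syz_1 minimally generated by Koszul relations f_i*e_j - f_j*e_i (i<j): mu(Syz_1) = beta_2 = C(m,2) = m(m-1)/2
m=22
22*21/2 = 231


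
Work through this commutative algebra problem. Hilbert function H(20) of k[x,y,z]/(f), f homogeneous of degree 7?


C(22,2)-C(15,2)=231-105=126


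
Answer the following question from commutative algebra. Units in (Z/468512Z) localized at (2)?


Local ring = Z/32Z.
phi(32) = 2^4*(2-1) = 16


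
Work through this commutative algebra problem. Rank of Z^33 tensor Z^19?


rank(M(x)N) = rank(M)*rank(N)
33*19 = 627


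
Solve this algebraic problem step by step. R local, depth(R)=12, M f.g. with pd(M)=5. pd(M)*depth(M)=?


pd+depth=12
depth=12-5=7
pd*depth=5*7=35


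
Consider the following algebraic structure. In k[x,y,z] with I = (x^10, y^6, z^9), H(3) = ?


Need i<10, j<6, k<9 with i+j+k=3.
For each i, j ranges over max(0,3-i-8)..min(5,3-i):
  i=0: j in [0,3] -> 4
  i=1: j in [0,2] -> 3
  i=2: j in [0,1] -> 2
  i=3: j in [0,0] -> 1
H(3) = 4+3+2+1 = 10


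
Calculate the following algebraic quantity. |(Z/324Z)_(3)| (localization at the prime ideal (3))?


3-primary part: 324=3^4*4
Size=3^4=81


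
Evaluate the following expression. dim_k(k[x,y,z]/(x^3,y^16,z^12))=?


Basis: x^iy^jz^k, i<3,j<16,k<12
3*16*12=576


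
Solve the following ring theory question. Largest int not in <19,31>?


gcd(19,31)=1 => F=ab-a-b=19*31-19-31=589-50=539


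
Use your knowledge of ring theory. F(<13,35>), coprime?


gcd(13,35)=1 => F=ab-a-b=13*35-13-35=455-48=407


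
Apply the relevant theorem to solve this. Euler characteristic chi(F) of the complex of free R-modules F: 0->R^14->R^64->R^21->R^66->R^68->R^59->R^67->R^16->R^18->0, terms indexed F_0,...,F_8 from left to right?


chi = sum (-1)^i * rank:
(-1)^0*14=14
(-1)^1*64=-64
(-1)^2*21=21
(-1)^3*66=-66
(-1)^4*68=68
(-1)^5*59=-59
(-1)^6*67=67
(-1)^7*16=-16
(-1)^8*18=18
chi=-17


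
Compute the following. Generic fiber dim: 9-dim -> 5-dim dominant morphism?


dim(fiber)=dim(X)-dim(Y)=9-5=4


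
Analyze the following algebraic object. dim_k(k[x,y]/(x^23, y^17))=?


Basis: x^i*y^j, i<23, j<17
23*17=391


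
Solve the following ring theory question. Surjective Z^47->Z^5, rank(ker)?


rank(ker) = 47-5 = 42


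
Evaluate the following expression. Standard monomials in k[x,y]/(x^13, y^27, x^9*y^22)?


k[x,y]/I, I = (x^13, y^27, x^9*y^22)
Rect: 13x27=351. Corner: (13-9)x(27-22)=20.
dim = 351-20 = 331


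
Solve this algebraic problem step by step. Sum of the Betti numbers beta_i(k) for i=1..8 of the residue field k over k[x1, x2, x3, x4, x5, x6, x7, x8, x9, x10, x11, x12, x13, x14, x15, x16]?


Koszul resolution: beta_i(k)=C(n,i), n=16
C(16,1)=16, C(16,2)=120, C(16,3)=560, C(16,4)=1820, C(16,5)=4368, C(16,6)=8008, C(16,7)=11440, C(16,8)=12870
Sum=39202


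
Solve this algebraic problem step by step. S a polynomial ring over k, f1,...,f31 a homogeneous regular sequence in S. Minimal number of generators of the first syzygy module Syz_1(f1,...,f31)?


Regular sequence => Koszul complex is the minimal free resolution.
Syz_1 minimally generated by Koszul relations f_i*e_j - f_j*e_i (i<j): mu(Syz_1) = beta_2 = C(m,2) = m(m-1)/2
m=31
31*30/2 = 465


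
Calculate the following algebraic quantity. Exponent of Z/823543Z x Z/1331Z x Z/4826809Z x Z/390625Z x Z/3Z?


Exponent = lcm of the cyclic orders; pairwise coprime => product.
7^7*11^3*13^6*5^8*3^1=823543*1331*4826809*390625*3=6200200571796090234375


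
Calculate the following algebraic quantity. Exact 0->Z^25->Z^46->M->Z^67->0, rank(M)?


Alt sum=0:
(-1)^0*25 + (-1)^1*46 + (-1)^2*? + (-1)^3*67=0
rank(M)=88


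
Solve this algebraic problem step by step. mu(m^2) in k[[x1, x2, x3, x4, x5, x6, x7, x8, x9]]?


C(n+d-1,d)=C(10,2)=45


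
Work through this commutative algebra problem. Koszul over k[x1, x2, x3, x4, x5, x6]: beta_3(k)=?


C(n,i)=C(6,3)=20


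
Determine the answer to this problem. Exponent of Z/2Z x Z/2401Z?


Exponent = lcm of the cyclic orders; pairwise coprime => product.
2^1*7^4=2*2401=4802


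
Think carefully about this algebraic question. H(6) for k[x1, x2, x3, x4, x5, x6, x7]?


C(d+n-1,n-1)=C(12,6)=924


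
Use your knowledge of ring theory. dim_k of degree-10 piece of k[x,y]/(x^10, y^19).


k[x,y], I = (x^10, y^19), d = 10
Need i < 10 and d-i < 19.
Range: 0 <= i <= 9.
H(10) = 10


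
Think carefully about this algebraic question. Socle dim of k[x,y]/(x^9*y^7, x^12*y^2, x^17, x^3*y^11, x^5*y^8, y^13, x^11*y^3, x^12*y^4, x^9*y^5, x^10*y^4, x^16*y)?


Socle = ann(m) = span of standard monomials u with x*u, y*u in I (staircase corners).
Redundant generators: x^9*y^7, x^12*y^4
Minimal generators: x^17, x^16*y, x^12*y^2, x^11*y^3, x^10*y^4, x^9*y^5, x^5*y^8, x^3*y^11, y^13
Corners: x^2y^12, x^4y^10, x^8y^7, x^9y^4, x^10y^3, x^11y^2, x^15y, x^16
Socle dim=8


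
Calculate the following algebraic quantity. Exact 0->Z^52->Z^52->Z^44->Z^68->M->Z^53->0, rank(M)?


Alt sum=0:
(-1)^0*52 + (-1)^1*52 + (-1)^2*44 + (-1)^3*68 + (-1)^4*? + (-1)^5*53=0
rank(M)=77


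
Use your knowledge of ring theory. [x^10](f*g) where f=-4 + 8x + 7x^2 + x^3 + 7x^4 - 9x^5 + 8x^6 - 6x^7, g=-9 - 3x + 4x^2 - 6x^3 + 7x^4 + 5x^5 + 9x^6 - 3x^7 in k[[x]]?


[x^10] = sum a_i*b_j, i+j=10
  1*-3=-3
  7*9=63
  -9*5=-45
  8*7=56
  -6*-6=36
Sum=107


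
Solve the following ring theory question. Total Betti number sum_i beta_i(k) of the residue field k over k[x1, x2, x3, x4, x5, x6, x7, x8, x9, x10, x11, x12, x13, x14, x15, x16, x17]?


Koszul resolution: beta_i(k)=C(n,i), n=17
sum_i C(17,i) = 2^17 = 131072


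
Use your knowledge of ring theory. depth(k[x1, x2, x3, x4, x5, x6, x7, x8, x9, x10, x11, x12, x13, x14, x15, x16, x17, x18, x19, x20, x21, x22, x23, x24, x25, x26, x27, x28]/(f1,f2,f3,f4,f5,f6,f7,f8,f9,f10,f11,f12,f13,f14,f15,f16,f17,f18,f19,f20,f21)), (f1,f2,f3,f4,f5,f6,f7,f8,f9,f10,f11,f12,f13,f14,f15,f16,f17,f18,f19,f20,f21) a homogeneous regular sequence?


depth(R)=28
depth(R/I)=28-21=7


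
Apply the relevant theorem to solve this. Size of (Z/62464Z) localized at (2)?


2-primary part: 62464=2^10*61
Size=2^10=1024


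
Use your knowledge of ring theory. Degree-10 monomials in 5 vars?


C(d+n-1,n-1)=C(14,4)=1001


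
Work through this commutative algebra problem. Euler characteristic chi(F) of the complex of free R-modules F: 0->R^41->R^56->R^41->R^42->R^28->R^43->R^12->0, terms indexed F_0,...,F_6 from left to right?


chi = sum (-1)^i * rank:
(-1)^0*41=41
(-1)^1*56=-56
(-1)^2*41=41
(-1)^3*42=-42
(-1)^4*28=28
(-1)^5*43=-43
(-1)^6*12=12
chi=-19


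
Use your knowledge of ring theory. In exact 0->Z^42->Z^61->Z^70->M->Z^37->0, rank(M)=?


Alt sum=0:
(-1)^0*42 + (-1)^1*61 + (-1)^2*70 + (-1)^3*? + (-1)^4*37=0
rank(M)=88


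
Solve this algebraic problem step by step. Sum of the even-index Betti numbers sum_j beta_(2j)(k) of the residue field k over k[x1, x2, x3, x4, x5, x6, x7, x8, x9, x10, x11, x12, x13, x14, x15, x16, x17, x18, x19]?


Koszul resolution: beta_i(k)=C(n,i), n=19
sum_even C(19,i) = 2^(n-1) = 2^18 = 262144


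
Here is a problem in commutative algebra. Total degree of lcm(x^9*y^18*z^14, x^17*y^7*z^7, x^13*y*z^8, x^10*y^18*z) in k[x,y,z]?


lcm = componentwise max:
x: max(9,17,13,10)=17
y: max(18,7,1,18)=18
z: max(14,7,8,1)=14
Total=17+18+14=49


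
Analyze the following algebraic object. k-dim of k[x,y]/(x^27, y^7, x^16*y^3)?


k[x,y]/I, I = (x^27, y^7, x^16*y^3)
Rect: 27x7=189. Corner: (27-16)x(7-3)=44.
dim = 189-44 = 145


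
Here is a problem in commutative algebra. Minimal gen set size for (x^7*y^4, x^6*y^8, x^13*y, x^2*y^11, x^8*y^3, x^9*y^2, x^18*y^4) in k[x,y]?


Remove redundant (divisible by others).
x^18*y^4 redundant.
Min: x^13*y, x^9*y^2, x^8*y^3, x^7*y^4, x^6*y^8, x^2*y^11
Count=6


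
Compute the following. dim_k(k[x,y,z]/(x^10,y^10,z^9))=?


Basis: x^iy^jz^k, i<10,j<10,k<9
10*10*9=900


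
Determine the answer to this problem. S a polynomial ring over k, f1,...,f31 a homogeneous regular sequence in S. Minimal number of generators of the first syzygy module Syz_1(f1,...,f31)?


Regular sequence => Koszul complex is the minimal free resolution.
Syz_1 minimally generated by Koszul relations f_i*e_j - f_j*e_i (i<j): mu(Syz_1) = beta_2 = C(m,2) = m(m-1)/2
m=31
31*30/2 = 465


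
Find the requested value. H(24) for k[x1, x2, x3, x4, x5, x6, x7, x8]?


C(d+n-1,n-1)=C(31,7)=2629575
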